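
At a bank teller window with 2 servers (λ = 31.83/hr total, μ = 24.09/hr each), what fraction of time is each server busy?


ρ = λ/(cμ) = 31.83/(2·24.09) = 31.83/48.18 = 0.6606

Final: 0.6606


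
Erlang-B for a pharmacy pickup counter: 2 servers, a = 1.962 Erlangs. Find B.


B(c,a) = (a^c/c!) / Σ_{k=0}^{c} a^k/k!
a^2/2! = 1.924722
Σ terms (k=0..2): 1.00000 + 1.96200 + 1.92472 = 4.886722
B = 1.924722/4.886722 = 0.393868

Final: 0.393868


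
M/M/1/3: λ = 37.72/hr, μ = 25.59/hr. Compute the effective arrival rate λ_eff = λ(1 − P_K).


ρ = 1.4740; P_K = (1−ρ)ρ^3/(1−ρ^4) = 0.408010
λ_eff = λ(1 − P_K) = 37.72·(1 − 0.408010) = 37.72·0.591990 = 22.3299 /hr

Final: 22.3299 /hr


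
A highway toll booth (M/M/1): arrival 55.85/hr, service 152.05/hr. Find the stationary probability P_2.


ρ = 55.85/152.05 = 0.3673
P_n = (1−ρ)·ρ^n = (1 − 0.3673)·0.3673^2 = 0.6327·0.134919 = 0.085362

Final: 0.085362


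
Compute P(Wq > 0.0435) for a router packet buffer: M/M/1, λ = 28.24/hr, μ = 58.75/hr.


ρ = 28.24/58.75 = 0.4807
P(Wq > t) = ρ·e^{−(μ−λ)t} = 0.4807·e^{−1.3272}
= 0.4807·0.265223 = 0.127488

Final: 0.127488


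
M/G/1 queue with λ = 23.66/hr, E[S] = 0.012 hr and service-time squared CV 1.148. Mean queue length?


ρ = λ·E[S] = 23.66·0.012 = 0.2839
Lq = ρ²(1+C_s²)/(2(1−ρ)) = 0.08061·(1+1.148)/(2·0.7161)
= 0.08061·2.1480/1.4322 = 0.12090

Final: 0.12090


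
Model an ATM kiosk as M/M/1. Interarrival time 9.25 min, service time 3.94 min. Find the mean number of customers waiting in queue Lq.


λ = 60/9.25 = 6.4865 /hr
μ = 60/3.94 = 15.2284 /hr
ρ = λ/μ = 6.4865/15.2284 = 0.4259
Lq = ρ²/(1−ρ) = 0.1814/0.5741 = 0.3161

Final: 0.3161


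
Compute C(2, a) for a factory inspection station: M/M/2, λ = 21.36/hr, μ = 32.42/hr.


a = λ/μ = 0.6589; ρ = a/2 = 0.3294
P₀ = 0.504408 (from M/M/c formula)
C(c,a) = [a^c/(c!(1−ρ))]·P₀ = [0.43409/(2·0.6706)]·0.504408
= 0.32367·0.504408 = 0.163261

Final: 0.163261


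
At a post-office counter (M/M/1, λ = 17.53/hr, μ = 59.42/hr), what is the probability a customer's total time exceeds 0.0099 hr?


W ~ Exponential(μ−λ) for M/M/1.
μ − λ = 59.42 − 17.53 = 41.8900
P(W > t) = e^{−(μ−λ)t} = e^{−0.4147} = 0.660531

Final: 0.660531


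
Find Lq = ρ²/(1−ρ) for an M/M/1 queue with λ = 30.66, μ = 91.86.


ρ = 30.66/91.86 = 0.3338
Lq = ρ²/(1−ρ) = 0.1114/0.6662 = 0.1672

Final: 0.1672


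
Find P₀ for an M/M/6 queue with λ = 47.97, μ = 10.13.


a = λ/μ = 47.97/10.13 = 4.7354; ρ = a/c = 0.7892
Σ_{k=0}^{5} a^k/k! (terms k=0..5) = 1.00000 + 4.73544 + 11.21219 + 17.69822 + 20.95221 + 19.84358 = 75.44165
Tail: a^6/(6!(1−ρ)) = 11276.17062/(720·0.2108) = 74.30888
P₀ = 1/(75.44165 + 74.30888) = 1/149.75052 = 0.006678

Final: 0.006678


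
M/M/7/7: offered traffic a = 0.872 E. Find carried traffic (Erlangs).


B(7,0.872) = 0.00003180 (Erlang-B)
Carried load = a(1 − B) = 0.872·(1 − 0.00003180) = 0.872·0.999968 = 0.8720 E

Final: 0.8720 Erlangs


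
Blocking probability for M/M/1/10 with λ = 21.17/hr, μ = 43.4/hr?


ρ = λ/μ = 21.17/43.4 = 0.4878
P_K = (1−ρ)ρ^K/(1−ρ^(K+1)) = (0.5122·0.0007626)/(1 − 0.0003720)
= 0.0003906/0.999628 = 0.0003908

Final: 0.0003908


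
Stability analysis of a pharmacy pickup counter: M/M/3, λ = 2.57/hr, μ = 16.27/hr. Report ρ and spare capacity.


Total capacity cμ = 3·16.27 = 48.81/hr
ρ = λ/(cμ) = 2.57/48.81 = 0.05265
Stable ⇔ ρ < 1: YES
Spare capacity = cμ − λ = 48.81 − 2.57 = 46.24/hr

Final: ρ = 0.05265; stable; margin = 46.24/hr


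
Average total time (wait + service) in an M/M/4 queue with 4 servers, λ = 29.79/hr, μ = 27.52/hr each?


a = 1.0825; ρ = 0.2706; P₀ = 0.338042
Lq = P₀·a^c·ρ/(c!(1−ρ)²) = 0.009838
Wq = Lq/λ = 0.009838/29.79 = 0.0003302 hr
W = Wq + 1/μ = 0.0003302 + 0.03634 = 0.03667 hr

Final: 0.03667 hr


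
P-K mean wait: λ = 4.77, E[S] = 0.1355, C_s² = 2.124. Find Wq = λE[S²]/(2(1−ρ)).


ρ = λ·E[S] = 4.77·0.1355 = 0.6463
E[S²] = E[S]²(1+C_s²) = 0.1355²·(1+2.124) = 0.057357
Wq = λ·E[S²]/(2(1−ρ)) = 4.77·0.057357/(2·0.3537) = 0.38680 hr

Final: 0.38680 hr


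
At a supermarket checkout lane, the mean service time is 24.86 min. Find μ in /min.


μ = 1/(service time) in consistent units.
1 minute = 1 min, so μ = 1/24.86 = 0.04023 per minute

Final: 0.04023 /min


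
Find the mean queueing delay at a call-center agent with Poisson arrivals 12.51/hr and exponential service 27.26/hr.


ρ = 12.51/27.26 = 0.4589
Wq = ρ/(μ−λ) = 0.4589/(27.26 − 12.51) = 0.4589/14.75 = 0.03111 hr

Final: 0.03111 hr


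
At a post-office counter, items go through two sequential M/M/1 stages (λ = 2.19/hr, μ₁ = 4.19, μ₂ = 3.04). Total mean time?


Each node sees arrival rate λ = 2.19/hr (tandem ⇒ throughput preserved).
W₁ = 1/(μ₁−λ) = 1/(4.19−2.19) = 0.50000 hr
W₂ = 1/(μ₂−λ) = 1/(3.04−2.19) = 1.17647 hr
W_total = W₁ + W₂ = 0.50000 + 1.17647 = 1.67647 hr

Final: 1.67647 hr


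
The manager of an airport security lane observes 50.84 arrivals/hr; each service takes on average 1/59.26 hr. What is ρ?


ρ = λ/μ = 50.84/59.26 = 0.8579

Final: 0.8579


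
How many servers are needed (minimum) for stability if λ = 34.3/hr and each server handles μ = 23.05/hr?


Stability requires cμ > λ ⇔ c > λ/μ.
λ/μ = 34.3/23.05 = 1.4881
Minimum integer c = ⌊1.4881⌋ + 1 = 2
Check: 2·23.05 = 46.10 > 34.3, while 1·23.05 = 23.05 ≤ 34.3

Final: 2 servers


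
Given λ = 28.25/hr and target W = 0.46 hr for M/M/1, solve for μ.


W = 1/(μ−λ) ⇒ μ − λ = 1/W = 1/0.46 = 2.1739
μ = λ + 1/W = 28.25 + 2.1739 = 30.4239 per hr

Final: 30.4239 /hr


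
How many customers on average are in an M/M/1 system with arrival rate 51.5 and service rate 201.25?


ρ = λ/μ = 51.5/201.25 = 0.2559
L = ρ/(1−ρ) = 0.2559/(1 − 0.2559) = 0.2559/0.7441 = 0.3439

Final: 0.3439


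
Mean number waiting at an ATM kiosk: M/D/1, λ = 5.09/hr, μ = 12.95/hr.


ρ = 5.09/12.95 = 0.3931
M/D/1: Lq = ρ²/(2(1−ρ)) = 0.1545/(2·0.6069) = 0.12727

Final: 0.12727


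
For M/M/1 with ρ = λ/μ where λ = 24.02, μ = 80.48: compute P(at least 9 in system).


ρ = 24.02/80.48 = 0.2985
P(N ≥ n) = ρ^n = 0.2985^9 = 0.00001879

Final: 0.00001879


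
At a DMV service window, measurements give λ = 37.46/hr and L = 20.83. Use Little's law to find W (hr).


W = L/λ = 20.83/37.46 = 0.5561 hr

Final: 0.5561 hr


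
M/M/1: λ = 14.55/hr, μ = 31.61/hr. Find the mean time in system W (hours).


W = 1/(μ−λ) = 1/(31.61 − 14.55) = 1/17.06 = 0.05862 hr

Final: 0.05862 hr


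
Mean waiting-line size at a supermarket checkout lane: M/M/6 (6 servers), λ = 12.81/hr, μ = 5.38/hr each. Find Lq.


a = λ/μ = 2.3810; ρ = a/6 = 0.3968
P₀ = 0.092063
Lq = P₀·a^c·ρ / (c!·(1−ρ)²) = 0.092063·182.22213·0.3968/(720·0.36380)
= 0.02542

Final: 0.02542


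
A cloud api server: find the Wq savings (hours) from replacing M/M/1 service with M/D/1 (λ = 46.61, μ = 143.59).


ρ = 46.61/143.59 = 0.3246
Wq(M/M/1) = ρ/(μ−λ) = 0.3246/96.98 = 0.003347 hr
Wq(M/D/1) = ρ/(2(μ−λ)) = 0.001674 hr
Savings = 0.003347 − 0.001674 = 0.001674 hr

Final: 0.001674 hr


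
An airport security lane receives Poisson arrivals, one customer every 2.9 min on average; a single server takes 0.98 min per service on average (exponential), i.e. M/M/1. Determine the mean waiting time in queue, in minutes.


λ = 60/2.9 = 20.6897 /hr
μ = 60/0.98 = 61.2245 /hr
ρ = λ/μ = 20.6897/61.2245 = 0.3379
Wq = ρ/(μ−λ) = 0.3379/(61.2245−20.6897) = 0.008337 hr
In minutes: 0.008337·60 = 0.5002 min

Final: 0.5002 min


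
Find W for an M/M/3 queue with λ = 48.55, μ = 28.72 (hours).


a = 1.6905; ρ = 0.5635; P₀ = 0.167680
Lq = P₀·a^c·ρ/(c!(1−ρ)²) = 0.39924
Wq = Lq/λ = 0.39924/48.55 = 0.008223 hr
W = Wq + 1/μ = 0.008223 + 0.03482 = 0.04304 hr

Final: 0.04304 hr


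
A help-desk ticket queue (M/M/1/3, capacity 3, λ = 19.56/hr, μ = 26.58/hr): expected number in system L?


ρ = 19.56/26.58 = 0.7359
L = ρ[1 − (K+1)ρ^K + Kρ^(K+1)] / [(1−ρ)(1−ρ^(K+1))]
Numerator: 0.7359·(1 − 4·0.398512 + 3·0.293262) = 0.210271
Denominator: (0.2641)·(0.706738) = 0.186655
L = 0.210271/0.186655 = 1.1265

Final: 1.1265


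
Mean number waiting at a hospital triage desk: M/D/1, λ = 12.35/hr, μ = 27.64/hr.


ρ = 12.35/27.64 = 0.4468
M/D/1: Lq = ρ²/(2(1−ρ)) = 0.1996/(2·0.5532) = 0.18045

Final: 0.18045


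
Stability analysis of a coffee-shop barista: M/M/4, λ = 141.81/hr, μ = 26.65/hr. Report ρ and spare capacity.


Total capacity cμ = 4·26.65 = 106.60/hr
ρ = λ/(cμ) = 141.81/106.60 = 1.3303
Stable ⇔ ρ < 1: NO
Spare capacity = cμ − λ = 106.60 − 141.81 = -35.21/hr

Final: ρ = 1.3303; unstable; margin = -35.21/hr


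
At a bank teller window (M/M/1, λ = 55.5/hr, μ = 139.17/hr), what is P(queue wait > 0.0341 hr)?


ρ = 55.5/139.17 = 0.3988
P(Wq > t) = ρ·e^{−(μ−λ)t} = 0.3988·e^{−2.8531}
= 0.3988·0.057663 = 0.022995

Final: 0.022995


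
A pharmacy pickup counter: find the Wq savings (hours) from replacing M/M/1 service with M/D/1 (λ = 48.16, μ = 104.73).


ρ = 48.16/104.73 = 0.4598
Wq(M/M/1) = ρ/(μ−λ) = 0.4598/56.57 = 0.008129 hr
Wq(M/D/1) = ρ/(2(μ−λ)) = 0.004064 hr
Savings = 0.008129 − 0.004064 = 0.004064 hr

Final: 0.004064 hr


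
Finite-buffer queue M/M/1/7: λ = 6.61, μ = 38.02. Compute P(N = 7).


ρ = λ/μ = 6.61/38.02 = 0.1739
P_K = (1−ρ)ρ^K/(1−ρ^(K+1)) = (0.8261·0.000004801)/(1 − 0.0000008347)
= 0.000003966/0.999999 = 0.000003966

Final: 0.000003966


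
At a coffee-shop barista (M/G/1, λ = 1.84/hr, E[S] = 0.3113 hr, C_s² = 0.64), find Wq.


ρ = λ·E[S] = 1.84·0.3113 = 0.5728
E[S²] = E[S]²(1+C_s²) = 0.3113²·(1+0.64) = 0.158929
Wq = λ·E[S²]/(2(1−ρ)) = 1.84·0.158929/(2·0.4272) = 0.34226 hr

Final: 0.34226 hr


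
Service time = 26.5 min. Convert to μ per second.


μ = 1/(service time) in consistent units.
1 second = 0.0166667 min, so μ = 0.0166667/26.5 = 0.0006289 per second

Final: 0.0006289 /sec


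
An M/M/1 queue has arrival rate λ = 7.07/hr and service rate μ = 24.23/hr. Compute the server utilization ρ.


ρ = λ/μ = 7.07/24.23 = 0.2918

Final: 0.2918


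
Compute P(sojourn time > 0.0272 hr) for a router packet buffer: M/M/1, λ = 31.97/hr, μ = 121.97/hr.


W ~ Exponential(μ−λ) for M/M/1.
μ − λ = 121.97 − 31.97 = 90.0000
P(W > t) = e^{−(μ−λ)t} = e^{−2.4480} = 0.086466

Final: 0.086466


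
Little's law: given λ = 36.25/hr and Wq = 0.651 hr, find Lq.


Lq = λWq = 36.25·0.651 = 23.5988

Final: 23.5988


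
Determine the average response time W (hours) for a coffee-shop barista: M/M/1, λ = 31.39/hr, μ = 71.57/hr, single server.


W = 1/(μ−λ) = 1/(71.57 − 31.39) = 1/40.18 = 0.02489 hr

Final: 0.02489 hr


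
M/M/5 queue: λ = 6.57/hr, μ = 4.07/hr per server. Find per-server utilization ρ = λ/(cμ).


ρ = λ/(cμ) = 6.57/(5·4.07) = 6.57/20.35 = 0.3229

Final: 0.3229


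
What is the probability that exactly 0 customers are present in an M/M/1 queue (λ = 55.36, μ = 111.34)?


ρ = 55.36/111.34 = 0.4972
P_n = (1−ρ)·ρ^n = (1 − 0.4972)·0.4972^0 = 0.5028·1.000000 = 0.502784

Final: 0.502784


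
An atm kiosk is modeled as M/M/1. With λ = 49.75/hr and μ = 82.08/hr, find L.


ρ = λ/μ = 49.75/82.08 = 0.6061
L = ρ/(1−ρ) = 0.6061/(1 − 0.6061) = 0.6061/0.3939 = 1.5388

Final: 1.5388


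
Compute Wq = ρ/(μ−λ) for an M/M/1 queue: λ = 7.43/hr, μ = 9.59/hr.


ρ = 7.43/9.59 = 0.7748
Wq = ρ/(μ−λ) = 0.7748/(9.59 − 7.43) = 0.7748/2.16 = 0.3587 hr

Final: 0.3587 hr


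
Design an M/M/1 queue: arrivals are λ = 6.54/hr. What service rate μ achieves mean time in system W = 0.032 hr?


W = 1/(μ−λ) ⇒ μ − λ = 1/W = 1/0.032 = 31.2500
μ = λ + 1/W = 6.54 + 31.2500 = 37.7900 per hr

Final: 37.7900 /hr


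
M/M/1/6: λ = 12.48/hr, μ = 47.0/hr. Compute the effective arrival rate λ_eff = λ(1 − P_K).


ρ = 0.2655; P_K = (1−ρ)ρ^6/(1−ρ^7) = 0.0002575
λ_eff = λ(1 − P_K) = 12.48·(1 − 0.0002575) = 12.48·0.999743 = 12.4768 /hr

Final: 12.4768 /hr


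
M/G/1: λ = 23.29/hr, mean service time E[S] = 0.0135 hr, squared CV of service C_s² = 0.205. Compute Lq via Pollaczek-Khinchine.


ρ = λ·E[S] = 23.29·0.0135 = 0.3144
Lq = ρ²(1+C_s²)/(2(1−ρ)) = 0.09886·(1+0.205)/(2·0.6856)
= 0.09886·1.2050/1.3712 = 0.08688

Final: 0.08688


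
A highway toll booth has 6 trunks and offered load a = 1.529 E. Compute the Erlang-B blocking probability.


B(c,a) = (a^c/c!) / Σ_{k=0}^{c} a^k/k!
a^6/6! = 0.017746
Σ terms (k=0..6): 1.00000 + 1.52900 + 1.16892 + 0.59576 + 0.22773 + 0.06964 + 0.01775 = 4.608796
B = 0.017746/4.608796 = 0.003851

Final: 0.003851


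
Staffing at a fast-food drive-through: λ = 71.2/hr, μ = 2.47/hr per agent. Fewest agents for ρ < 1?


Stability requires cμ > λ ⇔ c > λ/μ.
λ/μ = 71.2/2.47 = 28.8259
Minimum integer c = ⌊28.8259⌋ + 1 = 29
Check: 29·2.47 = 71.63 > 71.2, while 28·2.47 = 69.16 ≤ 71.2

Final: 29 servers


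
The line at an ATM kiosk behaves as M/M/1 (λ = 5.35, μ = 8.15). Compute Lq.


ρ = 5.35/8.15 = 0.6564
Lq = ρ²/(1−ρ) = 0.4309/0.3436 = 1.2543

Final: 1.2543


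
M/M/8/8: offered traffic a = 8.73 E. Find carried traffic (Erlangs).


B(8,8.73) = 0.275096 (Erlang-B)
Carried load = a(1 − B) = 8.73·(1 − 0.275096) = 8.73·0.724904 = 6.3284 E

Final: 6.3284 Erlangs


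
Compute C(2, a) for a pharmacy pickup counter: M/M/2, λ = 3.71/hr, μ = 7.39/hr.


a = λ/μ = 0.5020; ρ = a/2 = 0.2510
P₀ = 0.598702 (from M/M/c formula)
C(c,a) = [a^c/(c!(1−ρ))]·P₀ = [0.25203/(2·0.7490)]·0.598702
= 0.16825·0.598702 = 0.100732

Final: 0.100732


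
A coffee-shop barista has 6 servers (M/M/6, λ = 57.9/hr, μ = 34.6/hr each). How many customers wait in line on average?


a = λ/μ = 1.6734; ρ = a/6 = 0.2789
P₀ = 0.187513
Lq = P₀·a^c·ρ / (c!·(1−ρ)²) = 0.187513·21.95911·0.2789/(720·0.51998)
= 0.003067

Final: 0.003067


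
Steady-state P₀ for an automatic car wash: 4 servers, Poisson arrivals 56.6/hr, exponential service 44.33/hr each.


a = λ/μ = 56.6/44.33 = 1.2768; ρ = a/c = 0.3192
Σ_{k=0}^{3} a^k/k! (terms k=0..3) = 1.00000 + 1.27679 + 0.81509 + 0.34690 = 3.43878
Tail: a^4/(4!(1−ρ)) = 2.65751/(24·0.6808) = 0.16265
P₀ = 1/(3.43878 + 0.16265) = 1/3.60143 = 0.277668

Final: 0.277668


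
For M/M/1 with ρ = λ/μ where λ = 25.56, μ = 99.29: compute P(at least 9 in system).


ρ = 25.56/99.29 = 0.2574
P(N ≥ n) = ρ^n = 0.2574^9 = 0.000004965

Final: 0.000004965


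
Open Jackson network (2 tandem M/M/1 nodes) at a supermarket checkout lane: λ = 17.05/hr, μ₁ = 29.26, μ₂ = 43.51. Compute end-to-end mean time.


Each node sees arrival rate λ = 17.05/hr (tandem ⇒ throughput preserved).
W₁ = 1/(μ₁−λ) = 1/(29.26−17.05) = 0.08190 hr
W₂ = 1/(μ₂−λ) = 1/(43.51−17.05) = 0.03779 hr
W_total = W₁ + W₂ = 0.08190 + 0.03779 = 0.11969 hr

Final: 0.11969 hr


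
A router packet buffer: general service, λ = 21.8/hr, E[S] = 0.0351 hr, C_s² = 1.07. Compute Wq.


ρ = λ·E[S] = 21.8·0.0351 = 0.7652
E[S²] = E[S]²(1+C_s²) = 0.0351²·(1+1.07) = 0.002550
Wq = λ·E[S²]/(2(1−ρ)) = 21.8·0.002550/(2·0.2348) = 0.11838 hr

Final: 0.11838 hr


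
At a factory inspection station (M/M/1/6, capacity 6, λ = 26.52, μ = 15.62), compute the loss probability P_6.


ρ = λ/μ = 26.52/15.62 = 1.6978
P_K = (1−ρ)ρ^K/(1−ρ^(K+1)) = (-0.6978·23.952726)/(1 − 40.667496)
= -16.714770/-39.667496 = 0.421372

Final: 0.421372


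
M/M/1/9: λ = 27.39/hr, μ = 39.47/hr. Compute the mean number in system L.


ρ = 27.39/39.47 = 0.6939
L = ρ[1 − (K+1)ρ^K + Kρ^(K+1)] / [(1−ρ)(1−ρ^(K+1))]
Numerator: 0.6939·(1 − 10·0.037318 + 9·0.025897) = 0.596715
Denominator: (0.3061)·(0.974103) = 0.298129
L = 0.596715/0.298129 = 2.0015

Final: 2.0015


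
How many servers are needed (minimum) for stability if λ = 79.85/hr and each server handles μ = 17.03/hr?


Stability requires cμ > λ ⇔ c > λ/μ.
λ/μ = 79.85/17.03 = 4.6888
Minimum integer c = ⌊4.6888⌋ + 1 = 5
Check: 5·17.03 = 85.15 > 79.85, while 4·17.03 = 68.12 ≤ 79.85

Final: 5 servers


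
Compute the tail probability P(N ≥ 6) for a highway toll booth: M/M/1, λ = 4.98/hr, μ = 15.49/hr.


ρ = 4.98/15.49 = 0.3215
P(N ≥ n) = ρ^n = 0.3215^6 = 0.001104

Final: 0.001104


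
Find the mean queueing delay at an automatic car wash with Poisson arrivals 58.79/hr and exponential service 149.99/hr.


ρ = 58.79/149.99 = 0.3920
Wq = ρ/(μ−λ) = 0.3920/(149.99 − 58.79) = 0.3920/91.20 = 0.004298 hr

Final: 0.004298 hr


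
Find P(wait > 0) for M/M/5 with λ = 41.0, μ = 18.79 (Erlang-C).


a = λ/μ = 2.1820; ρ = a/5 = 0.4364
P₀ = 0.111483 (from M/M/c formula)
C(c,a) = [a^c/(c!(1−ρ))]·P₀ = [49.46356/(120·0.5636)]·0.111483
= 0.73137·0.111483 = 0.081535

Final: 0.081535


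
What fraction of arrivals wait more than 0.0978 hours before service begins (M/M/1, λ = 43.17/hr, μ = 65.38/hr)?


ρ = 43.17/65.38 = 0.6603
P(Wq > t) = ρ·e^{−(μ−λ)t} = 0.6603·e^{−2.1721}
= 0.6603·0.113934 = 0.075230

Final: 0.075230


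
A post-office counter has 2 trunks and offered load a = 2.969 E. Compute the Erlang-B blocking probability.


B(c,a) = (a^c/c!) / Σ_{k=0}^{c} a^k/k!
a^2/2! = 4.407480
Σ terms (k=0..2): 1.00000 + 2.96900 + 4.40748 = 8.376480
B = 4.407480/8.376480 = 0.526173

Final: 0.526173


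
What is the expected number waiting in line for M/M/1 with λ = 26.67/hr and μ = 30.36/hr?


ρ = 26.67/30.36 = 0.8785
Lq = ρ²/(1−ρ) = 0.7717/0.1215 = 6.3492

Final: 6.3492


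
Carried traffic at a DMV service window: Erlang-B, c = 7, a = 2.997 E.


B(7,2.997) = 0.021776 (Erlang-B)
Carried load = a(1 − B) = 2.997·(1 − 0.021776) = 2.997·0.978224 = 2.9317 E

Final: 2.9317 Erlangs


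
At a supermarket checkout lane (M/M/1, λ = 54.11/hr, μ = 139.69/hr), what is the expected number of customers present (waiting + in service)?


ρ = λ/μ = 54.11/139.69 = 0.3874
L = ρ/(1−ρ) = 0.3874/(1 − 0.3874) = 0.3874/0.6126 = 0.6323

Final: 0.6323


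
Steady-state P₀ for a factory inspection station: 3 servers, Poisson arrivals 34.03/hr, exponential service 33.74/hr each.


a = λ/μ = 34.03/33.74 = 1.0086; ρ = a/c = 0.3362
Σ_{k=0}^{2} a^k/k! (terms k=0..2) = 1.00000 + 1.00860 + 0.50863 = 2.51723
Tail: a^3/(3!(1−ρ)) = 1.02601/(6·0.6638) = 0.25761
P₀ = 1/(2.51723 + 0.25761) = 1/2.77484 = 0.360382

Final: 0.360382


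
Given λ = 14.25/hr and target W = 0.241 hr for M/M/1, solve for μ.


W = 1/(μ−λ) ⇒ μ − λ = 1/W = 1/0.241 = 4.1494
μ = λ + 1/W = 14.25 + 4.1494 = 18.3994 per hr

Final: 18.3994 /hr


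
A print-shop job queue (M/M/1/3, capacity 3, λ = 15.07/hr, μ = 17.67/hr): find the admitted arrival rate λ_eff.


ρ = 0.8529; P_K = (1−ρ)ρ^3/(1−ρ^4) = 0.193822
λ_eff = λ(1 − P_K) = 15.07·(1 − 0.193822) = 15.07·0.806178 = 12.1491 /hr

Final: 12.1491 /hr


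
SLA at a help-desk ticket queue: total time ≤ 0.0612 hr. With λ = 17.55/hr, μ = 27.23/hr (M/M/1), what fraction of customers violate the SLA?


W ~ Exponential(μ−λ) for M/M/1.
μ − λ = 27.23 − 17.55 = 9.6800
P(W > t) = e^{−(μ−λ)t} = e^{−0.5924} = 0.552990

Final: 0.552990


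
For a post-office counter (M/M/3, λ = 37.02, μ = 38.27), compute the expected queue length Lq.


a = λ/μ = 0.9673; ρ = a/3 = 0.3224
P₀ = 0.376242
Lq = P₀·a^c·ρ / (c!·(1−ρ)²) = 0.376242·0.90518·0.3224/(6·0.45908)
= 0.03987

Final: 0.03987


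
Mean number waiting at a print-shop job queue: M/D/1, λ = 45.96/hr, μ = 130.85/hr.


ρ = 45.96/130.85 = 0.3512
M/D/1: Lq = ρ²/(2(1−ρ)) = 0.1234/(2·0.6488) = 0.09508

Final: 0.09508


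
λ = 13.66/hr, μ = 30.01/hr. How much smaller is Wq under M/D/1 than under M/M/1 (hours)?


ρ = 13.66/30.01 = 0.4552
Wq(M/M/1) = ρ/(μ−λ) = 0.4552/16.35 = 0.02784 hr
Wq(M/D/1) = ρ/(2(μ−λ)) = 0.01392 hr
Savings = 0.02784 − 0.01392 = 0.01392 hr

Final: 0.01392 hr


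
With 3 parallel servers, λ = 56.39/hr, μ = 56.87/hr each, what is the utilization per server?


ρ = λ/(cμ) = 56.39/(3·56.87) = 56.39/170.61 = 0.3305

Final: 0.3305


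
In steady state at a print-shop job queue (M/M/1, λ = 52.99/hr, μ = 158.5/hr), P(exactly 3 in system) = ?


ρ = 52.99/158.5 = 0.3343
P_n = (1−ρ)·ρ^n = (1 − 0.3343)·0.3343^3 = 0.6657·0.037367 = 0.024875

Final: 0.024875


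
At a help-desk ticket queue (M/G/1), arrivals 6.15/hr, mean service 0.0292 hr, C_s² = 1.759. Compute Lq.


ρ = λ·E[S] = 6.15·0.0292 = 0.1796
Lq = ρ²(1+C_s²)/(2(1−ρ)) = 0.03225·(1+1.759)/(2·0.8204)
= 0.03225·2.7590/1.6408 = 0.05423

Final: 0.05423


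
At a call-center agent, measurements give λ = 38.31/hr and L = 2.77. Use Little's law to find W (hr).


W = L/λ = 2.77/38.31 = 0.07230 hr

Final: 0.07230 hr


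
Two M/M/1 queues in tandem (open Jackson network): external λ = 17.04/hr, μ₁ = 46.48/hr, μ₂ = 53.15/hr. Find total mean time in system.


Each node sees arrival rate λ = 17.04/hr (tandem ⇒ throughput preserved).
W₁ = 1/(μ₁−λ) = 1/(46.48−17.04) = 0.03397 hr
W₂ = 1/(μ₂−λ) = 1/(53.15−17.04) = 0.02769 hr
W_total = W₁ + W₂ = 0.03397 + 0.02769 = 0.06166 hr

Final: 0.06166 hr


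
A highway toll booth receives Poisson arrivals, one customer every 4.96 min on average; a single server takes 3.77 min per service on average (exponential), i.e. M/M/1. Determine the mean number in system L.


λ = 60/4.96 = 12.0968 /hr
μ = 60/3.77 = 15.9151 /hr
ρ = λ/μ = 12.0968/15.9151 = 0.7601
L = ρ/(1−ρ) = 0.7601/0.2399 = 3.1681

Final: 3.1681


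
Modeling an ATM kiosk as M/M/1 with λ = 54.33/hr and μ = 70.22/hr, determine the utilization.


ρ = λ/μ = 54.33/70.22 = 0.7737

Final: 0.7737


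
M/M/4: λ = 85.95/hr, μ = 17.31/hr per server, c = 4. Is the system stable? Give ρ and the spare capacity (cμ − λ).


Total capacity cμ = 4·17.31 = 69.24/hr
ρ = λ/(cμ) = 85.95/69.24 = 1.2413
Stable ⇔ ρ < 1: NO
Spare capacity = cμ − λ = 69.24 − 85.95 = -16.71/hr

Final: ρ = 1.2413; unstable; margin = -16.71/hr


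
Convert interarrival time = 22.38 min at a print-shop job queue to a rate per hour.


λ = 1/(interarrival time) in consistent units.
1 hour = 60 min, so λ = 60/22.38 = 2.6810 per hour

Final: 2.6810 /hr


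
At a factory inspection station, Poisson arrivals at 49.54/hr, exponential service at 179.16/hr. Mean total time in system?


W = 1/(μ−λ) = 1/(179.16 − 49.54) = 1/129.62 = 0.007715 hr

Final: 0.007715 hr


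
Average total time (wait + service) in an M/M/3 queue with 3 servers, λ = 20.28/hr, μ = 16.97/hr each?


a = 1.1951; ρ = 0.3984; P₀ = 0.295691
Lq = P₀·a^c·ρ/(c!(1−ρ)²) = 0.09256
Wq = Lq/λ = 0.09256/20.28 = 0.004564 hr
W = Wq + 1/μ = 0.004564 + 0.05893 = 0.06349 hr

Final: 0.06349 hr


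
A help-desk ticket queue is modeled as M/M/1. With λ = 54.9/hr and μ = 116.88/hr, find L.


ρ = λ/μ = 54.9/116.88 = 0.4697
L = ρ/(1−ρ) = 0.4697/(1 − 0.4697) = 0.4697/0.5303 = 0.8858

Final: 0.8858


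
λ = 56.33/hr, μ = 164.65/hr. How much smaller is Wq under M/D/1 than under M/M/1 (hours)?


ρ = 56.33/164.65 = 0.3421
Wq(M/M/1) = ρ/(μ−λ) = 0.3421/108.32 = 0.003158 hr
Wq(M/D/1) = ρ/(2(μ−λ)) = 0.001579 hr
Savings = 0.003158 − 0.001579 = 0.001579 hr

Final: 0.001579 hr


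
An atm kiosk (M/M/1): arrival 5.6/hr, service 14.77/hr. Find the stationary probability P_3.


ρ = 5.6/14.77 = 0.3791
P_n = (1−ρ)·ρ^n = (1 − 0.3791)·0.3791^3 = 0.6209·0.054503 = 0.033839

Final: 0.033839


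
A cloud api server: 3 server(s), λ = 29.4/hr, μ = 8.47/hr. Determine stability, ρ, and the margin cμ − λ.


Total capacity cμ = 3·8.47 = 25.41/hr
ρ = λ/(cμ) = 29.4/25.41 = 1.1570
Stable ⇔ ρ < 1: NO
Spare capacity = cμ − λ = 25.41 − 29.4 = -3.99/hr

Final: ρ = 1.1570; unstable; margin = -3.99/hr


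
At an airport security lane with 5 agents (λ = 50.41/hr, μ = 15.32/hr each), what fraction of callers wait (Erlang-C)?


a = λ/μ = 3.2905; ρ = a/5 = 0.6581
P₀ = 0.033414 (from M/M/c formula)
C(c,a) = [a^c/(c!(1−ρ))]·P₀ = [385.73555/(120·0.3419)]·0.033414
= 9.40160·0.033414 = 0.314141

Final: 0.314141


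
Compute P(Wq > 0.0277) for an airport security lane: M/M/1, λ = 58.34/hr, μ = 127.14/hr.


ρ = 58.34/127.14 = 0.4589
P(Wq > t) = ρ·e^{−(μ−λ)t} = 0.4589·e^{−1.9058}
= 0.4589·0.148710 = 0.068238

Final: 0.068238


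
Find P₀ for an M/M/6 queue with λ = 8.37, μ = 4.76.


a = λ/μ = 8.37/4.76 = 1.7584; ρ = a/c = 0.2931
Σ_{k=0}^{5} a^k/k! (terms k=0..5) = 1.00000 + 1.75840 + 1.54599 + 0.90616 + 0.39835 + 0.14009 = 5.74899
Tail: a^6/(6!(1−ρ)) = 29.56045/(720·0.7069) = 0.05808
P₀ = 1/(5.74899 + 0.05808) = 1/5.80707 = 0.172204

Final: 0.172204


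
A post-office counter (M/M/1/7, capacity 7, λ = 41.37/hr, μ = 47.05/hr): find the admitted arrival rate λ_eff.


ρ = 0.8793; P_K = (1−ρ)ρ^7/(1−ρ^8) = 0.076322
λ_eff = λ(1 − P_K) = 41.37·(1 − 0.076322) = 41.37·0.923678 = 38.2126 /hr

Final: 38.2126 /hr


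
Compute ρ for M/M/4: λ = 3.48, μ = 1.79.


ρ = λ/(cμ) = 3.48/(4·1.79) = 3.48/7.16 = 0.4860

Final: 0.4860


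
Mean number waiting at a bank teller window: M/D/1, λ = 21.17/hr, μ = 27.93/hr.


ρ = 21.17/27.93 = 0.7580
M/D/1: Lq = ρ²/(2(1−ρ)) = 0.5745/(2·0.2420) = 1.18685

Final: 1.18685


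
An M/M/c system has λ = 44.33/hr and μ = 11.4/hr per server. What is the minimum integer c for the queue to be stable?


Stability requires cμ > λ ⇔ c > λ/μ.
λ/μ = 44.33/11.4 = 3.8886
Minimum integer c = ⌊3.8886⌋ + 1 = 4
Check: 4·11.4 = 45.60 > 44.33, while 3·11.4 = 34.20 ≤ 44.33

Final: 4 servers


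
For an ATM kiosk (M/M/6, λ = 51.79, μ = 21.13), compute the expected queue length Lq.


a = λ/μ = 2.4510; ρ = a/6 = 0.4085
P₀ = 0.085772
Lq = P₀·a^c·ρ / (c!·(1−ρ)²) = 0.085772·216.80959·0.4085/(720·0.34987)
= 0.03016

Final: 0.03016


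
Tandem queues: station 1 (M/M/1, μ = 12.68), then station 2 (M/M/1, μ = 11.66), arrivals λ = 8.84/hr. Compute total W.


Each node sees arrival rate λ = 8.84/hr (tandem ⇒ throughput preserved).
W₁ = 1/(μ₁−λ) = 1/(12.68−8.84) = 0.26042 hr
W₂ = 1/(μ₂−λ) = 1/(11.66−8.84) = 0.35461 hr
W_total = W₁ + W₂ = 0.26042 + 0.35461 = 0.61503 hr

Final: 0.61503 hr


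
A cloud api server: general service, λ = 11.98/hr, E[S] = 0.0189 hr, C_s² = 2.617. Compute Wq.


ρ = λ·E[S] = 11.98·0.0189 = 0.2264
E[S²] = E[S]²(1+C_s²) = 0.0189²·(1+2.617) = 0.001292
Wq = λ·E[S²]/(2(1−ρ)) = 11.98·0.001292/(2·0.7736) = 0.01000 hr

Final: 0.01000 hr


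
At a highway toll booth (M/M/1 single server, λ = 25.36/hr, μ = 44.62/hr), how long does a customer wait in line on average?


ρ = 25.36/44.62 = 0.5684
Wq = ρ/(μ−λ) = 0.5684/(44.62 − 25.36) = 0.5684/19.26 = 0.02951 hr

Final: 0.02951 hr


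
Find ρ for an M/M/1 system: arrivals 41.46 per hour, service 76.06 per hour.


ρ = λ/μ = 41.46/76.06 = 0.5451

Final: 0.5451


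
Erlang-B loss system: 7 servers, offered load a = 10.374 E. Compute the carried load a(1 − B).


B(7,10.374) = 0.425341 (Erlang-B)
Carried load = a(1 − B) = 10.374·(1 − 0.425341) = 10.374·0.574659 = 5.9615 E

Final: 5.9615 Erlangs


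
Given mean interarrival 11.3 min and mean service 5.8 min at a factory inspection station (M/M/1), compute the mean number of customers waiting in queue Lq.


λ = 60/11.3 = 5.3097 /hr
μ = 60/5.8 = 10.3448 /hr
ρ = λ/μ = 5.3097/10.3448 = 0.5133
Lq = ρ²/(1−ρ) = 0.2635/0.4867 = 0.5413

Final: 0.5413


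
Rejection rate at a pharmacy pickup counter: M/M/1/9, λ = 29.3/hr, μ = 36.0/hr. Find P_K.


ρ = λ/μ = 29.3/36.0 = 0.8139
P_K = (1−ρ)ρ^K/(1−ρ^(K+1)) = (0.1861·0.156706)/(1 − 0.127541)
= 0.029165/0.872459 = 0.033428

Final: 0.033428


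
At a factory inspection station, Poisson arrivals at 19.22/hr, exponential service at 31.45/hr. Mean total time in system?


W = 1/(μ−λ) = 1/(31.45 − 19.22) = 1/12.23 = 0.08177 hr

Final: 0.08177 hr


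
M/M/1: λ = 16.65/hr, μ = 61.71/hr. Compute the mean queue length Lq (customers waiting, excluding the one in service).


ρ = 16.65/61.71 = 0.2698
Lq = ρ²/(1−ρ) = 0.07280/0.7302 = 0.09970

Final: 0.09970


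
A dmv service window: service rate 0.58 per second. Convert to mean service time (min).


Mean service time = 1/μ = 1/0.58 second = 1.72414 second
In minutes: 1.72414 × 0.0166667 = 0.02874 min

Final: 0.02874 min


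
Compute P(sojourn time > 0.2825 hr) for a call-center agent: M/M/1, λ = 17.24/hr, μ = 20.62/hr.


W ~ Exponential(μ−λ) for M/M/1.
μ − λ = 20.62 − 17.24 = 3.3800
P(W > t) = e^{−(μ−λ)t} = e^{−0.9549} = 0.384870

Final: 0.384870


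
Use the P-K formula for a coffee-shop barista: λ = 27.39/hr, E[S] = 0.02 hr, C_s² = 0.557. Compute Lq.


ρ = λ·E[S] = 27.39·0.02 = 0.5478
Lq = ρ²(1+C_s²)/(2(1−ρ)) = 0.3001·(1+0.557)/(2·0.4522)
= 0.3001·1.5570/0.9044 = 0.51662

Final: 0.51662


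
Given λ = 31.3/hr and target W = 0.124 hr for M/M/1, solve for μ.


W = 1/(μ−λ) ⇒ μ − λ = 1/W = 1/0.124 = 8.0645
μ = λ + 1/W = 31.3 + 8.0645 = 39.3645 per hr

Final: 39.3645 /hr


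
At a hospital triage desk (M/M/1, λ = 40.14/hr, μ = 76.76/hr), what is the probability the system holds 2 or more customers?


ρ = 40.14/76.76 = 0.5229
P(N ≥ n) = ρ^n = 0.5229^2 = 0.273454

Final: 0.273454


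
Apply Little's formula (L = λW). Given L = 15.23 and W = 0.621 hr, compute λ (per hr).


λ = L/W = 15.23/0.621 = 24.5250 /hr

Final: 24.5250 /hr


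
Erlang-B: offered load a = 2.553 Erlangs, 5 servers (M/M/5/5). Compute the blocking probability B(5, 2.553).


B(c,a) = (a^c/c!) / Σ_{k=0}^{c} a^k/k!
a^5/5! = 0.903801
Σ terms (k=0..5): 1.00000 + 2.55300 + 3.25890 + 2.77333 + 1.77008 + 0.90380 = 12.259110
B = 0.903801/12.259110 = 0.073725

Final: 0.073725


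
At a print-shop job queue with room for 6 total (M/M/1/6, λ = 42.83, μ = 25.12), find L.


ρ = 42.83/25.12 = 1.7050
L = ρ[1 − (K+1)ρ^K + Kρ^(K+1)] / [(1−ρ)(1−ρ^(K+1))]
Numerator: 1.7050·(1 − 7·24.568047 + 6·41.888912) = 137.010202
Denominator: (-0.7050)·(-40.888912) = 28.827334
L = 137.010202/28.827334 = 4.7528

Final: 4.7528


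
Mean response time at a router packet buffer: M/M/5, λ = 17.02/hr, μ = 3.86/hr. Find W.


a = 4.4093; ρ = 0.8819; P₀ = 0.006145
Lq = P₀·a^c·ρ/(c!(1−ρ)²) = 5.39304
Wq = Lq/λ = 5.39304/17.02 = 0.31686 hr
W = Wq + 1/μ = 0.31686 + 0.25907 = 0.57593 hr

Final: 0.57593 hr


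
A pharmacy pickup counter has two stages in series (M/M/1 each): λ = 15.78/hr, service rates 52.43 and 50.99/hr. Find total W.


Each node sees arrival rate λ = 15.78/hr (tandem ⇒ throughput preserved).
W₁ = 1/(μ₁−λ) = 1/(52.43−15.78) = 0.02729 hr
W₂ = 1/(μ₂−λ) = 1/(50.99−15.78) = 0.02840 hr
W_total = W₁ + W₂ = 0.02729 + 0.02840 = 0.05569 hr

Final: 0.05569 hr


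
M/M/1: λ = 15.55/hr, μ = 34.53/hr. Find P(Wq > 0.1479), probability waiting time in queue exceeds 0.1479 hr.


ρ = 15.55/34.53 = 0.4503
P(Wq > t) = ρ·e^{−(μ−λ)t} = 0.4503·e^{−2.8071}
= 0.4503·0.060377 = 0.027190

Final: 0.027190


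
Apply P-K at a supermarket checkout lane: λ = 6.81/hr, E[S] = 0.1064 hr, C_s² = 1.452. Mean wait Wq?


ρ = λ·E[S] = 6.81·0.1064 = 0.7246
E[S²] = E[S]²(1+C_s²) = 0.1064²·(1+1.452) = 0.027759
Wq = λ·E[S²]/(2(1−ρ)) = 6.81·0.027759/(2·0.2754) = 0.34319 hr

Final: 0.34319 hr


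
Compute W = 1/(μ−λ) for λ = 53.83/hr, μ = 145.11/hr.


W = 1/(μ−λ) = 1/(145.11 − 53.83) = 1/91.28 = 0.01096 hr

Final: 0.01096 hr


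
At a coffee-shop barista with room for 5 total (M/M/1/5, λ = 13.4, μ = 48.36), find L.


ρ = 13.4/48.36 = 0.2771
L = ρ[1 − (K+1)ρ^K + Kρ^(K+1)] / [(1−ρ)(1−ρ^(K+1))]
Numerator: 0.2771·(1 − 6·0.001633 + 5·0.0004526) = 0.275000
Denominator: (0.7229)·(0.999547) = 0.722584
L = 0.275000/0.722584 = 0.3806

Final: 0.3806


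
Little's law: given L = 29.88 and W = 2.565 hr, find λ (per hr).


λ = L/W = 29.88/2.565 = 11.6491 /hr

Final: 11.6491 /hr


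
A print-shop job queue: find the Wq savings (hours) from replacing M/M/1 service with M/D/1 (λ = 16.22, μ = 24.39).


ρ = 16.22/24.39 = 0.6650
Wq(M/M/1) = ρ/(μ−λ) = 0.6650/8.17 = 0.08140 hr
Wq(M/D/1) = ρ/(2(μ−λ)) = 0.04070 hr
Savings = 0.08140 − 0.04070 = 0.04070 hr

Final: 0.04070 hr


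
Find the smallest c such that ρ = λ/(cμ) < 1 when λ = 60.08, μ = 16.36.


Stability requires cμ > λ ⇔ c > λ/μ.
λ/μ = 60.08/16.36 = 3.6724
Minimum integer c = ⌊3.6724⌋ + 1 = 4
Check: 4·16.36 = 65.44 > 60.08, while 3·16.36 = 49.08 ≤ 60.08

Final: 4 servers


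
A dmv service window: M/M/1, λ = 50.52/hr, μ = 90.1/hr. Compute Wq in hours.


ρ = 50.52/90.1 = 0.5607
Wq = ρ/(μ−λ) = 0.5607/(90.1 − 50.52) = 0.5607/39.58 = 0.01417 hr

Final: 0.01417 hr


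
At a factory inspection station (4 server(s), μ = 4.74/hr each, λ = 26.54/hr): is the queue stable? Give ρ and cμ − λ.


Total capacity cμ = 4·4.74 = 18.96/hr
ρ = λ/(cμ) = 26.54/18.96 = 1.3998
Stable ⇔ ρ < 1: NO
Spare capacity = cμ − λ = 18.96 − 26.54 = -7.58/hr

Final: ρ = 1.3998; unstable; margin = -7.58/hr


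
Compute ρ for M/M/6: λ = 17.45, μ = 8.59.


ρ = λ/(cμ) = 17.45/(6·8.59) = 17.45/51.54 = 0.3386

Final: 0.3386


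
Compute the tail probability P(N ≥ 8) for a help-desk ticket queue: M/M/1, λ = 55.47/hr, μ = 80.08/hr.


ρ = 55.47/80.08 = 0.6927
P(N ≥ n) = ρ^n = 0.6927^8 = 0.053000

Final: 0.053000


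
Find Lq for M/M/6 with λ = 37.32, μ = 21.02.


a = λ/μ = 1.7755; ρ = a/6 = 0.2959
P₀ = 0.169286
Lq = P₀·a^c·ρ / (c!·(1−ρ)²) = 0.169286·31.32229·0.2959/(720·0.49574)
= 0.004396

Final: 0.004396


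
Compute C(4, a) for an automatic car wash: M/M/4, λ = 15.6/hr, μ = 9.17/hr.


a = λ/μ = 1.7012; ρ = a/4 = 0.4253
P₀ = 0.179338 (from M/M/c formula)
C(c,a) = [a^c/(c!(1−ρ))]·P₀ = [8.37570/(24·0.5747)]·0.179338
= 0.60725·0.179338 = 0.108903

Final: 0.108903


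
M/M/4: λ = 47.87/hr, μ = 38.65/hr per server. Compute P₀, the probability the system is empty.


a = λ/μ = 47.87/38.65 = 1.2386; ρ = a/c = 0.3096
Σ_{k=0}^{3} a^k/k! (terms k=0..3) = 1.00000 + 1.23855 + 0.76700 + 0.31666 = 3.32221
Tail: a^4/(4!(1−ρ)) = 2.35318/(24·0.6904) = 0.14203
P₀ = 1/(3.32221 + 0.14203) = 1/3.46424 = 0.288664

Final: 0.288664


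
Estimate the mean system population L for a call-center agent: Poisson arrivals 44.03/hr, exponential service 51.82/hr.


ρ = λ/μ = 44.03/51.82 = 0.8497
L = ρ/(1−ρ) = 0.8497/(1 − 0.8497) = 0.8497/0.1503 = 5.6521

Final: 5.6521


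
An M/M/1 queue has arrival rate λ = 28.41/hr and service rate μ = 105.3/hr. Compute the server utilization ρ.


ρ = λ/μ = 28.41/105.3 = 0.2698

Final: 0.2698


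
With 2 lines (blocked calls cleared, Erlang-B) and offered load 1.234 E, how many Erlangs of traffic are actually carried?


B(2,1.234) = 0.254184 (Erlang-B)
Carried load = a(1 − B) = 1.234·(1 − 0.254184) = 1.234·0.745816 = 0.9203 E

Final: 0.9203 Erlangs


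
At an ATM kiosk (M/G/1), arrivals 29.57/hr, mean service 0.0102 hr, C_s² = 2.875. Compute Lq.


ρ = λ·E[S] = 29.57·0.0102 = 0.3016
Lq = ρ²(1+C_s²)/(2(1−ρ)) = 0.09097·(1+2.875)/(2·0.6984)
= 0.09097·3.8750/1.3968 = 0.25238

Final: 0.25238


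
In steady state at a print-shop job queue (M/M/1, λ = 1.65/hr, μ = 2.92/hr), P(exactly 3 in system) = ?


ρ = 1.65/2.92 = 0.5651
P_n = (1−ρ)·ρ^n = (1 − 0.5651)·0.5651^3 = 0.4349·0.180428 = 0.078474

Final: 0.078474


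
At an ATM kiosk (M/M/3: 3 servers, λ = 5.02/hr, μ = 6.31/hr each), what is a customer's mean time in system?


a = 0.7956; ρ = 0.2652; P₀ = 0.449190
Lq = P₀·a^c·ρ/(c!(1−ρ)²) = 0.01851
Wq = Lq/λ = 0.01851/5.02 = 0.003688 hr
W = Wq + 1/μ = 0.003688 + 0.15848 = 0.16217 hr

Final: 0.16217 hr


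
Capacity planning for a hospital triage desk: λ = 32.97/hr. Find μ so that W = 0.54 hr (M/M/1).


W = 1/(μ−λ) ⇒ μ − λ = 1/W = 1/0.54 = 1.8519
μ = λ + 1/W = 32.97 + 1.8519 = 34.8219 per hr

Final: 34.8219 /hr


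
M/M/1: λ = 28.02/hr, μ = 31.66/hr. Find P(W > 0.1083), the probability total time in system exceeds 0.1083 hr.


W ~ Exponential(μ−λ) for M/M/1.
μ − λ = 31.66 − 28.02 = 3.6400
P(W > t) = e^{−(μ−λ)t} = e^{−0.3942} = 0.674211

Final: 0.674211


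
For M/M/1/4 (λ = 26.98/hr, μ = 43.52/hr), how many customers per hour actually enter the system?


ρ = 0.6199; P_K = (1−ρ)ρ^4/(1−ρ^5) = 0.061797
λ_eff = λ(1 − P_K) = 26.98·(1 − 0.061797) = 26.98·0.938203 = 25.3127 /hr

Final: 25.3127 /hr


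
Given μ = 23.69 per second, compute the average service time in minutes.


Mean service time = 1/μ = 1/23.69 second = 0.04221 second
In minutes: 0.04221 × 0.0166667 = 0.0007035 min

Final: 0.0007035 min


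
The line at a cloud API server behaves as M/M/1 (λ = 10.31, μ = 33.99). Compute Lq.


ρ = 10.31/33.99 = 0.3033
Lq = ρ²/(1−ρ) = 0.09201/0.6967 = 0.1321

Final: 0.1321


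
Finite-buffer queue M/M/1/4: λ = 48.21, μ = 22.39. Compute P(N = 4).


ρ = λ/μ = 48.21/22.39 = 2.1532
P_K = (1−ρ)ρ^K/(1−ρ^(K+1)) = (-1.1532·21.494738)/(1 − 46.282327)
= -24.787590/-45.282327 = 0.547401

Final: 0.547401


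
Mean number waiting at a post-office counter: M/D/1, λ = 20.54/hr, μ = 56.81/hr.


ρ = 20.54/56.81 = 0.3616
M/D/1: Lq = ρ²/(2(1−ρ)) = 0.1307/(2·0.6384) = 0.10238

Final: 0.10238


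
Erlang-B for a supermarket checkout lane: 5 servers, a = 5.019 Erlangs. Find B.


B(c,a) = (a^c/c!) / Σ_{k=0}^{c} a^k/k!
a^5/5! = 26.540233
Σ terms (k=0..5): 1.00000 + 5.01900 + 12.59518 + 21.07174 + 26.43976 + 26.54023 = 92.665913
B = 26.540233/92.665913 = 0.286408

Final: 0.286408


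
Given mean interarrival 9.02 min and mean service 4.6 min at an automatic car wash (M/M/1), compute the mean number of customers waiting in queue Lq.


λ = 60/9.02 = 6.6519 /hr
μ = 60/4.6 = 13.0435 /hr
ρ = λ/μ = 6.6519/13.0435 = 0.5100
Lq = ρ²/(1−ρ) = 0.2601/0.4900 = 0.5307

Final: 0.5307


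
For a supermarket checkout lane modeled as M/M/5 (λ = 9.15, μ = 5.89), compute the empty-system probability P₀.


a = λ/μ = 9.15/5.89 = 1.5535; ρ = a/c = 0.3107
Σ_{k=0}^{4} a^k/k! (terms k=0..4) = 1.00000 + 1.55348 + 1.20665 + 0.62484 + 0.24267 = 4.62764
Tail: a^5/(5!(1−ρ)) = 9.04751/(120·0.6893) = 0.10938
P₀ = 1/(4.62764 + 0.10938) = 1/4.73701 = 0.211103

Final: 0.211103


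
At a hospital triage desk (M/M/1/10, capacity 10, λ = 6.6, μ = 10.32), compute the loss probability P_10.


ρ = λ/μ = 6.6/10.32 = 0.6395
P_K = (1−ρ)ρ^K/(1−ρ^(K+1)) = (0.3605·0.011446)/(1 − 0.007320)
= 0.004126/0.992680 = 0.004156

Final: 0.004156


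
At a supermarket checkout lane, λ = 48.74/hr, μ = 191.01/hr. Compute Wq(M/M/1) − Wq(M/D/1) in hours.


ρ = 48.74/191.01 = 0.2552
Wq(M/M/1) = ρ/(μ−λ) = 0.2552/142.27 = 0.001794 hr
Wq(M/D/1) = ρ/(2(μ−λ)) = 0.0008968 hr
Savings = 0.001794 − 0.0008968 = 0.0008968 hr

Final: 0.0008968 hr
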